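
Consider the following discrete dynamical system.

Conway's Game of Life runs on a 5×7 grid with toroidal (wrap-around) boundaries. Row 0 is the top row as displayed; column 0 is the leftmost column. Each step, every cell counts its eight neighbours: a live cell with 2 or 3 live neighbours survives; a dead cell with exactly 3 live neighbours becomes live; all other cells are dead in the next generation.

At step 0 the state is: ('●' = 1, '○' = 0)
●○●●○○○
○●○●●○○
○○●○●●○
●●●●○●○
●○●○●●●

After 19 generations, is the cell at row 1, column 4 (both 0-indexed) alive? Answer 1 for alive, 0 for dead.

step 0: ●○●●○○○
○●○●●○○
○○●○●●○
●●●●○●○
●○●○●●●
step 1: ●○○○○○○
○●○○○●○
●○○○○●●
●○○○○○○
○○○○○●○
step 2: ○○○○○○●
○●○○○●○
●●○○○●○
●○○○○●○
○○○○○○●
step 3: ●○○○○●●
○●○○○●○
●●○○●●○
●●○○○●○
●○○○○●●
step 4: ○●○○●○○
○●○○○○○
○○●○●●○
○○○○○○○
○○○○●○○
step 5: ○○○○○○○
○●●●●●○
○○○○○○○
○○○●●●○
○○○○○○○
step 6: ○○●●●○○
○○●●●○○
○○○○○○○
○○○○●○○
○○○○●○○
step 7: ○○●○○●○
○○●○●○○
○○○○●○○
○○○○○○○
○○○○●●○
step 8: ○○○○○●○
○○○○●●○
○○○●○○○
○○○○●●○
○○○○●●○
step 9: ○○○○○○●
○○○○●●○
○○○●○○○
○○○●○●○
○○○○○○●
step 10: ○○○○○○●
○○○○●●○
○○○●○●○
○○○○●○○
○○○○○●●
step 11: ○○○○●○●
○○○○●●●
○○○●○●○
○○○○●○●
○○○○○●●
step 12: ●○○○●○○
○○○●○○●
○○○●○○○
○○○○●○●
●○○○●○●
step 13: ●○○●●○○
○○○●●○○
○○○●●●○
●○○●●○●
●○○●●○●
step 14: ●○●○○○●
○○●○○○○
○○●○○○●
●○●○○○○
○●●○○○○
step 15: ●○●●○○○
●○●●○○●
○○●●○○○
●○●●○○○
○○●●○○●
step 16: ●○○○●○○
●○○○●○●
●○○○●○●
○○○○●○○
●○○○●○●
step 17: ○●○●●○○
○●○●●○○
●○○●●○●
○○○●●○○
●○○●●○●
step 18: ○●○○○○○
○●○○○○○
●○○○○○○
○○●○○○○
●○○○○○○
step 19: ●●○○○○○
●●○○○○○
○●○○○○○
○●○○○○○
○●○○○○○

0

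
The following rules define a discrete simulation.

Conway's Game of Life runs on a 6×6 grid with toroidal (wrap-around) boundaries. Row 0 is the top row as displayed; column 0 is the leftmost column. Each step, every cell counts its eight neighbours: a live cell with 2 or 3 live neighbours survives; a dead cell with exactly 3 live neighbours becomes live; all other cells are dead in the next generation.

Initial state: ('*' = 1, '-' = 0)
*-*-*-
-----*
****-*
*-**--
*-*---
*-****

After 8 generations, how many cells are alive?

step 0: *-*-*-
-----*
****-*
*-**--
*-*---
*-****
step 1: *-*---
------
---*-*
----*-
*-----
*-*-*-
step 2: ---*-*
------
----*-
----**
-*-*--
*--*--
step 3: ----*-
----*-
----**
---***
*-**-*
*--*--
step 4: ---***
---**-
------
--*---
***---
****--
step 5: **---*
---*-*
---*--
--*---
*-----
------
step 6: *---**
--*--*
--***-
------
------
-*---*
step 7: -*--*-
***---
--***-
---*--
------
----**
step 8: -****-
*---**
----*-
--***-
----*-
----**

14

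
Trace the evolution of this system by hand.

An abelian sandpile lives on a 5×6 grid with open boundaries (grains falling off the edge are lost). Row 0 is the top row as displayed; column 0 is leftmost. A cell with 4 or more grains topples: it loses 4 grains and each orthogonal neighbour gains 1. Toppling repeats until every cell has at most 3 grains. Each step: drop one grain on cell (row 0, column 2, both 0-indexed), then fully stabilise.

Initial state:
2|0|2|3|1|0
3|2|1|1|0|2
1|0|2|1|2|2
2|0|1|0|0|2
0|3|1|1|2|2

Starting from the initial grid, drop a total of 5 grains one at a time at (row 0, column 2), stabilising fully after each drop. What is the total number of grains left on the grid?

step 0: 2|0|2|3|1|0
3|2|1|1|0|2
1|0|2|1|2|2
2|0|1|0|0|2
0|3|1|1|2|2
step 1: 2|0|3|3|1|0
3|2|1|1|0|2
1|0|2|1|2|2
2|0|1|0|0|2
0|3|1|1|2|2
step 2: 2|1|1|0|2|0
3|2|2|2|0|2
1|0|2|1|2|2
2|0|1|0|0|2
0|3|1|1|2|2
step 3: 2|1|2|0|2|0
3|2|2|2|0|2
1|0|2|1|2|2
2|0|1|0|0|2
0|3|1|1|2|2
step 4: 2|1|3|0|2|0
3|2|2|2|0|2
1|0|2|1|2|2
2|0|1|0|0|2
0|3|1|1|2|2
step 5: 2|2|0|1|2|0
3|2|3|2|0|2
1|0|2|1|2|2
2|0|1|0|0|2
0|3|1|1|2|2

41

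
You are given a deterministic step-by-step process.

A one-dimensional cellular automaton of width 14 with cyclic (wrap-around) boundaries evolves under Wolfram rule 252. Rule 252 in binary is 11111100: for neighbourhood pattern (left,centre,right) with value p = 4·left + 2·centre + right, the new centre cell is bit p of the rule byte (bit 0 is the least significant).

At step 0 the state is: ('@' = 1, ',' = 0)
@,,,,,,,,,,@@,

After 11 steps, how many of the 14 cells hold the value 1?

step 0: @,,,,,,,,,,@@,
step 1: @@,,,,,,,,,@@@
step 2: @@@,,,,,,,,@@@
step 3: @@@@,,,,,,,@@@
step 4: @@@@@,,,,,,@@@
step 5: @@@@@@,,,,,@@@
step 6: @@@@@@@,,,,@@@
step 7: @@@@@@@@,,,@@@
step 8: @@@@@@@@@,,@@@
step 9: @@@@@@@@@@,@@@
step 10: @@@@@@@@@@@@@@
step 11: @@@@@@@@@@@@@@

14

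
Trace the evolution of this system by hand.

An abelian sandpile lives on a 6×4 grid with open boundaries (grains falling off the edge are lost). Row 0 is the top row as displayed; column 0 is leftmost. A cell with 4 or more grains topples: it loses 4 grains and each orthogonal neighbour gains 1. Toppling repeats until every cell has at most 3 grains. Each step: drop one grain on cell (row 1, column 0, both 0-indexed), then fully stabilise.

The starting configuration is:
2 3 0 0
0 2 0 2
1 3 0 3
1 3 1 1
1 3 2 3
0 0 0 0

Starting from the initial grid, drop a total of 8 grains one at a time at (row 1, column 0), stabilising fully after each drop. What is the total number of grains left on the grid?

0) 2 3 0 0
0 2 0 2
1 3 0 3
1 3 1 1
1 3 2 3
0 0 0 0
1) 2 3 0 0
1 2 0 2
1 3 0 3
1 3 1 1
1 3 2 3
0 0 0 0
2) 2 3 0 0
2 2 0 2
1 3 0 3
1 3 1 1
1 3 2 3
0 0 0 0
3) 2 3 0 0
3 2 0 2
1 3 0 3
1 3 1 1
1 3 2 3
0 0 0 0
4) 3 3 0 0
0 3 0 2
2 3 0 3
1 3 1 1
1 3 2 3
0 0 0 0
5) 3 3 0 0
1 3 0 2
2 3 0 3
1 3 1 1
1 3 2 3
0 0 0 0
6) 3 3 0 0
2 3 0 2
2 3 0 3
1 3 1 1
1 3 2 3
0 0 0 0
7) 3 3 0 0
3 3 0 2
2 3 0 3
1 3 1 1
1 3 2 3
0 0 0 0
8) 1 1 1 0
3 2 1 2
0 2 1 3
3 1 2 1
2 0 3 3
0 1 0 0

33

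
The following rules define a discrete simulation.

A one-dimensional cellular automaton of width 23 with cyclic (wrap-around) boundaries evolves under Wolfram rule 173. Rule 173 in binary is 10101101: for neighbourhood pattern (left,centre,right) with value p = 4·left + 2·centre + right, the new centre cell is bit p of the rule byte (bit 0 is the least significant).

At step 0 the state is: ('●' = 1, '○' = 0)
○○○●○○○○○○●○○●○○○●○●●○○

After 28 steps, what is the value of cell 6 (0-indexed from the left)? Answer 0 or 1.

1

gen 0: ○○○●○○○○○○●○○●○○○●○●●○○
gen 1: ●●○●○●●●●○●○○●○●○●●●○○●
gen 2: ●○●●●●●●○●●○○●●●●●●○○○●
gen 3: ○●●●●●●○●●○○○●●●●●○○●○●
gen 4: ●●●●●●○●●○○●○●●●●○○○●●●
gen 5: ●●●●●○●●○○○●●●●●○○●○●●●
gen 6: ●●●●○●●○○●○●●●●○○○●●●●●
gen 7: ●●●○●●○○○●●●●●○○●○●●●●●
gen 8: ●●○●●○○●○●●●●○○○●●●●●●●
gen 9: ●○●●○○○●●●●●○○●○●●●●●●●
gen 10: ○●●○○●○●●●●○○○●●●●●●●●●
gen 11: ●●○○○●●●●●○○●○●●●●●●●●○
gen 12: ●○○●○●●●●○○○●●●●●●●●●○●
gen 13: ○○○●●●●●○○●○●●●●●●●●○●●
gen 14: ○●○●●●●○○○●●●●●●●●●○●●○
gen 15: ○●●●●●○○●○●●●●●●●●○●●○○
gen 16: ○●●●●○○○●●●●●●●●●○●●○○●
gen 17: ●●●●○○●○●●●●●●●●○●●○○○●
gen 18: ●●●○○○●●●●●●●●●○●●○○●○●
gen 19: ●●○○●○●●●●●●●●○●●○○○●●●
gen 20: ●○○○●●●●●●●●●○●●○○●○●●●
gen 21: ○○●○●●●●●●●●○●●○○○●●●●●
gen 22: ○○●●●●●●●●●○●●○○●○●●●●○
gen 23: ●○●●●●●●●●○●●○○○●●●●●○○
gen 24: ●●●●●●●●●○●●○○●○●●●●○○○
gen 25: ●●●●●●●●○●●○○○●●●●●○○●○
gen 26: ●●●●●●●○●●○○●○●●●●○○○●●
gen 27: ●●●●●●○●●○○○●●●●●○○●○●●
gen 28: ●●●●●○●●○○●○●●●●○○○●●●●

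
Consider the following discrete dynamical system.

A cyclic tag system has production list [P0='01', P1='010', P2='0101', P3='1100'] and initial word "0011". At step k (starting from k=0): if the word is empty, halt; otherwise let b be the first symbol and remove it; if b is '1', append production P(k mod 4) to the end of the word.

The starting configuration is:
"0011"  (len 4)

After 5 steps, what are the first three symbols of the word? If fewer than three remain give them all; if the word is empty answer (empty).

101

[0] "0011"  (len 4)
[1] "011"  (len 3)
[2] "11"  (len 2)
[3] "10101"  (len 5)
[4] "01011100"  (len 8)
[5] "1011100"  (len 7)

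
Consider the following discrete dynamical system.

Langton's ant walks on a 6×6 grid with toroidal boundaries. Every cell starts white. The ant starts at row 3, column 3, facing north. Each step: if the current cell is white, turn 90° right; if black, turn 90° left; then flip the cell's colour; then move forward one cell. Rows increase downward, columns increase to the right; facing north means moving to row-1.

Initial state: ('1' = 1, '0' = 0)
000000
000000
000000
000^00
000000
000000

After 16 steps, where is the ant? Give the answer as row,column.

3,3

step 0: 000000
000000
000000
000^00
000000
000000
step 1: 000000
000000
000000
0001>0
000000
000000
step 2: 000000
000000
000000
000110
0000v0
000000
step 3: 000000
000000
000000
000110
000<10
000000
step 4: 000000
000000
000000
000^10
000110
000000
step 5: 000000
000000
000000
00<010
000110
000000
step 6: 000000
000000
00^000
001010
000110
000000
step 7: 000000
000000
001>00
001010
000110
000000
step 8: 000000
000000
001100
001v10
000110
000000
step 9: 000000
000000
001100
00<110
000110
000000
step 10: 000000
000000
001100
000110
00v110
000000
step 11: 000000
000000
001100
000110
0<1110
000000
step 12: 000000
000000
001100
0^0110
011110
000000
step 13: 000000
000000
001100
01>110
011110
000000
step 14: 000000
000000
001100
011110
01v110
000000
step 15: 000000
000000
001100
011110
010>10
000000
step 16: 000000
000000
001100
011^10
010010
000000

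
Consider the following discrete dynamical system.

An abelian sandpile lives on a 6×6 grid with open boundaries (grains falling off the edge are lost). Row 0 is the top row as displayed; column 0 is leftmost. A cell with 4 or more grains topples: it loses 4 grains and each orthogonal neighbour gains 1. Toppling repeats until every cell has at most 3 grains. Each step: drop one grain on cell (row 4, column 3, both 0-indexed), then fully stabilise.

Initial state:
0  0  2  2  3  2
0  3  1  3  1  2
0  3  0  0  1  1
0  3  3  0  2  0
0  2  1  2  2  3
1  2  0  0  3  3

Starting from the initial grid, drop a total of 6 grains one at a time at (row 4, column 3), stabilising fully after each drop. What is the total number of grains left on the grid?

53

[0] 0  0  2  2  3  2
0  3  1  3  1  2
0  3  0  0  1  1
0  3  3  0  2  0
0  2  1  2  2  3
1  2  0  0  3  3
[1] 0  0  2  2  3  2
0  3  1  3  1  2
0  3  0  0  1  1
0  3  3  0  2  0
0  2  1  3  2  3
1  2  0  0  3  3
[2] 0  0  2  2  3  2
0  3  1  3  1  2
0  3  0  0  1  1
0  3  3  1  2  0
0  2  2  0  3  3
1  2  0  1  3  3
[3] 0  0  2  2  3  2
0  3  1  3  1  2
0  3  0  0  1  1
0  3  3  1  2  0
0  2  2  1  3  3
1  2  0  1  3  3
[4] 0  0  2  2  3  2
0  3  1  3  1  2
0  3  0  0  1  1
0  3  3  1  2  0
0  2  2  2  3  3
1  2  0  1  3  3
[5] 0  0  2  2  3  2
0  3  1  3  1  2
0  3  0  0  1  1
0  3  3  1  2  0
0  2  2  3  3  3
1  2  0  1  3  3
[6] 0  0  2  2  3  2
0  3  1  3  1  2
0  3  0  0  1  1
0  3  3  2  3  1
0  2  3  1  2  1
1  2  0  3  1  1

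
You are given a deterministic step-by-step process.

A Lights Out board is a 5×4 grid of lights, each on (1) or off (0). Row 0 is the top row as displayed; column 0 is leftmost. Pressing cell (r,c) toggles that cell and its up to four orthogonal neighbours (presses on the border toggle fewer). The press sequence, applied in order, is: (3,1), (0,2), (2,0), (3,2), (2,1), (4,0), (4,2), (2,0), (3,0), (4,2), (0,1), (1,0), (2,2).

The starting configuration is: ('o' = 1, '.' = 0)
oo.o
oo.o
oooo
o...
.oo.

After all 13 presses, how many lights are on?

t=0: oo.o
oo.o
oooo
o...
.oo.
t=1: oo.o
oo.o
o.oo
.oo.
..o.
t=2: o.o.
oooo
o.oo
.oo.
..o.
t=3: o.o.
.ooo
.ooo
ooo.
..o.
t=4: o.o.
.ooo
.o.o
o..o
....
t=5: o.o.
..oo
o.oo
oo.o
....
t=6: o.o.
..oo
o.oo
.o.o
oo..
t=7: o.o.
..oo
o.oo
.ooo
o.oo
t=8: o.o.
o.oo
.ooo
oooo
o.oo
t=9: o.o.
o.oo
oooo
..oo
..oo
t=10: o.o.
o.oo
oooo
...o
.o..
t=11: .o..
oooo
oooo
...o
.o..
t=12: oo..
..oo
.ooo
...o
.o..
t=13: oo..
...o
....
..oo
.o..

6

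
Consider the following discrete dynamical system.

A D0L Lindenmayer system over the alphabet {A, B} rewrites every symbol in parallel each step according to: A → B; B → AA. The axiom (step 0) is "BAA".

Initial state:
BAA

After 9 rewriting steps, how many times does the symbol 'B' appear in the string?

32

[0] BAA
[1] AABB
[2] BBAAAA
[3] AAAABBBB
[4] BBBBAAAAAAAA
[5] AAAAAAAABBBBBBBB
[6] BBBBBBBBAAAAAAAAAAAAAAAA
[7] AAAAAAAAAAAAAAAABBBBBBBBBBBBBBBB
[8] BBBBBBBBBBBBBBBBAAAAAAAAAAAAAAAAAAAAAAAAAAAAAAAA
[9] AAAAAAAAAAAAAAAAAAAAAAAAAAAAAAAABBBBBBBBBBBBBBBBBBBBBBBBBBBBBBBB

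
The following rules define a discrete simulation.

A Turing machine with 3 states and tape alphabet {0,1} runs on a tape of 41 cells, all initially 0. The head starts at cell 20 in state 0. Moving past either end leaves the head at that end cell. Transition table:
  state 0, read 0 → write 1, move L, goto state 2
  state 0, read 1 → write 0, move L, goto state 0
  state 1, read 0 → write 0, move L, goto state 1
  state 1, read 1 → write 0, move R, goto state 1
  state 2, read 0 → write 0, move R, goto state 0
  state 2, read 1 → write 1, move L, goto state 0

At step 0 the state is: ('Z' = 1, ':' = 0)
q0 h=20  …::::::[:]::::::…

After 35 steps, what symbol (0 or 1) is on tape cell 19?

gen 0: q0 h=20  …::::::[:]::::::…
gen 1: q2 h=19  …::::::[:]Z:::::…
gen 2: q0 h=20  …::::::[Z]::::::…
gen 3: q0 h=19  …::::::[:]::::::…
gen 4: q2 h=18  …::::::[:]Z:::::…
gen 5: q0 h=19  …::::::[Z]::::::…
gen 6: q0 h=18  …::::::[:]::::::…
gen 7: q2 h=17  …::::::[:]Z:::::…
gen 8: q0 h=18  …::::::[Z]::::::…
gen 9: q0 h=17  …::::::[:]::::::…
gen 10: q2 h=16  …::::::[:]Z:::::…
gen 11: q0 h=17  …::::::[Z]::::::…
gen 12: q0 h=16  …::::::[:]::::::…
gen 13: q2 h=15  …::::::[:]Z:::::…
gen 14: q0 h=16  …::::::[Z]::::::…
gen 15: q0 h=15  …::::::[:]::::::…
gen 16: q2 h=14  …::::::[:]Z:::::…
gen 17: q0 h=15  …::::::[Z]::::::…
gen 18: q0 h=14  …::::::[:]::::::…
gen 19: q2 h=13  …::::::[:]Z:::::…
gen 20: q0 h=14  …::::::[Z]::::::…
gen 21: q0 h=13  …::::::[:]::::::…
gen 22: q2 h=12  …::::::[:]Z:::::…
gen 23: q0 h=13  …::::::[Z]::::::…
gen 24: q0 h=12  …::::::[:]::::::…
gen 25: q2 h=11  …::::::[:]Z:::::…
gen 26: q0 h=12  …::::::[Z]::::::…
gen 27: q0 h=11  …::::::[:]::::::…
gen 28: q2 h=10  …::::::[:]Z:::::…
gen 29: q0 h=11  …::::::[Z]::::::…
gen 30: q0 h=10  …::::::[:]::::::…
gen 31: q2 h= 9  …::::::[:]Z:::::…
gen 32: q0 h=10  …::::::[Z]::::::…
gen 33: q0 h= 9  …::::::[:]::::::…
gen 34: q2 h= 8  …::::::[:]Z:::::…
gen 35: q0 h= 9  …::::::[Z]::::::…

0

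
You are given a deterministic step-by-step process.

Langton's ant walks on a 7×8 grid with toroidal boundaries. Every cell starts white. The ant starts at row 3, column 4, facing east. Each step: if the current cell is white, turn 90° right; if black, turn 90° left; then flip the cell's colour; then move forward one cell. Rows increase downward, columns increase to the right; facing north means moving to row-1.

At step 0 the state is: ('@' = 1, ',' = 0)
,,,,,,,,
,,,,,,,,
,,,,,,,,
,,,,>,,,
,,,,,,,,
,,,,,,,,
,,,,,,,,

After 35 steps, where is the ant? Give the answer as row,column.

3,1

gen 0: ,,,,,,,,
,,,,,,,,
,,,,,,,,
,,,,>,,,
,,,,,,,,
,,,,,,,,
,,,,,,,,
gen 1: ,,,,,,,,
,,,,,,,,
,,,,,,,,
,,,,@,,,
,,,,v,,,
,,,,,,,,
,,,,,,,,
gen 2: ,,,,,,,,
,,,,,,,,
,,,,,,,,
,,,,@,,,
,,,<@,,,
,,,,,,,,
,,,,,,,,
gen 3: ,,,,,,,,
,,,,,,,,
,,,,,,,,
,,,^@,,,
,,,@@,,,
,,,,,,,,
,,,,,,,,
gen 4: ,,,,,,,,
,,,,,,,,
,,,,,,,,
,,,@>,,,
,,,@@,,,
,,,,,,,,
,,,,,,,,
gen 5: ,,,,,,,,
,,,,,,,,
,,,,^,,,
,,,@,,,,
,,,@@,,,
,,,,,,,,
,,,,,,,,
gen 6: ,,,,,,,,
,,,,,,,,
,,,,@>,,
,,,@,,,,
,,,@@,,,
,,,,,,,,
,,,,,,,,
gen 7: ,,,,,,,,
,,,,,,,,
,,,,@@,,
,,,@,v,,
,,,@@,,,
,,,,,,,,
,,,,,,,,
gen 8: ,,,,,,,,
,,,,,,,,
,,,,@@,,
,,,@<@,,
,,,@@,,,
,,,,,,,,
,,,,,,,,
gen 9: ,,,,,,,,
,,,,,,,,
,,,,^@,,
,,,@@@,,
,,,@@,,,
,,,,,,,,
,,,,,,,,
gen 10: ,,,,,,,,
,,,,,,,,
,,,<,@,,
,,,@@@,,
,,,@@,,,
,,,,,,,,
,,,,,,,,
gen 11: ,,,,,,,,
,,,^,,,,
,,,@,@,,
,,,@@@,,
,,,@@,,,
,,,,,,,,
,,,,,,,,
gen 12: ,,,,,,,,
,,,@>,,,
,,,@,@,,
,,,@@@,,
,,,@@,,,
,,,,,,,,
,,,,,,,,
gen 13: ,,,,,,,,
,,,@@,,,
,,,@v@,,
,,,@@@,,
,,,@@,,,
,,,,,,,,
,,,,,,,,
gen 14: ,,,,,,,,
,,,@@,,,
,,,<@@,,
,,,@@@,,
,,,@@,,,
,,,,,,,,
,,,,,,,,
gen 15: ,,,,,,,,
,,,@@,,,
,,,,@@,,
,,,v@@,,
,,,@@,,,
,,,,,,,,
,,,,,,,,
gen 16: ,,,,,,,,
,,,@@,,,
,,,,@@,,
,,,,>@,,
,,,@@,,,
,,,,,,,,
,,,,,,,,
gen 17: ,,,,,,,,
,,,@@,,,
,,,,^@,,
,,,,,@,,
,,,@@,,,
,,,,,,,,
,,,,,,,,
gen 18: ,,,,,,,,
,,,@@,,,
,,,<,@,,
,,,,,@,,
,,,@@,,,
,,,,,,,,
,,,,,,,,
gen 19: ,,,,,,,,
,,,^@,,,
,,,@,@,,
,,,,,@,,
,,,@@,,,
,,,,,,,,
,,,,,,,,
gen 20: ,,,,,,,,
,,<,@,,,
,,,@,@,,
,,,,,@,,
,,,@@,,,
,,,,,,,,
,,,,,,,,
gen 21: ,,^,,,,,
,,@,@,,,
,,,@,@,,
,,,,,@,,
,,,@@,,,
,,,,,,,,
,,,,,,,,
gen 22: ,,@>,,,,
,,@,@,,,
,,,@,@,,
,,,,,@,,
,,,@@,,,
,,,,,,,,
,,,,,,,,
gen 23: ,,@@,,,,
,,@v@,,,
,,,@,@,,
,,,,,@,,
,,,@@,,,
,,,,,,,,
,,,,,,,,
gen 24: ,,@@,,,,
,,<@@,,,
,,,@,@,,
,,,,,@,,
,,,@@,,,
,,,,,,,,
,,,,,,,,
gen 25: ,,@@,,,,
,,,@@,,,
,,v@,@,,
,,,,,@,,
,,,@@,,,
,,,,,,,,
,,,,,,,,
gen 26: ,,@@,,,,
,,,@@,,,
,<@@,@,,
,,,,,@,,
,,,@@,,,
,,,,,,,,
,,,,,,,,
gen 27: ,,@@,,,,
,^,@@,,,
,@@@,@,,
,,,,,@,,
,,,@@,,,
,,,,,,,,
,,,,,,,,
gen 28: ,,@@,,,,
,@>@@,,,
,@@@,@,,
,,,,,@,,
,,,@@,,,
,,,,,,,,
,,,,,,,,
gen 29: ,,@@,,,,
,@@@@,,,
,@v@,@,,
,,,,,@,,
,,,@@,,,
,,,,,,,,
,,,,,,,,
gen 30: ,,@@,,,,
,@@@@,,,
,@,>,@,,
,,,,,@,,
,,,@@,,,
,,,,,,,,
,,,,,,,,
gen 31: ,,@@,,,,
,@@^@,,,
,@,,,@,,
,,,,,@,,
,,,@@,,,
,,,,,,,,
,,,,,,,,
gen 32: ,,@@,,,,
,@<,@,,,
,@,,,@,,
,,,,,@,,
,,,@@,,,
,,,,,,,,
,,,,,,,,
gen 33: ,,@@,,,,
,@,,@,,,
,@v,,@,,
,,,,,@,,
,,,@@,,,
,,,,,,,,
,,,,,,,,
gen 34: ,,@@,,,,
,@,,@,,,
,<@,,@,,
,,,,,@,,
,,,@@,,,
,,,,,,,,
,,,,,,,,
gen 35: ,,@@,,,,
,@,,@,,,
,,@,,@,,
,v,,,@,,
,,,@@,,,
,,,,,,,,
,,,,,,,,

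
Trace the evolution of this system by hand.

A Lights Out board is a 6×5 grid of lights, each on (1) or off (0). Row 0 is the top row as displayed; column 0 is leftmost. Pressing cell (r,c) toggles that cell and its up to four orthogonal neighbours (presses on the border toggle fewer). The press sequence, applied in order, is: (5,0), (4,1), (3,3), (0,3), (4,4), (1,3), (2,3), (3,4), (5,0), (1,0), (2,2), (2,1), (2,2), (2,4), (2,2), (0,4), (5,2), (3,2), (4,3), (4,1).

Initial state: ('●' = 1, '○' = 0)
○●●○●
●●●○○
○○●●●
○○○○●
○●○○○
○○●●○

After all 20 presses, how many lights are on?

19

step 0: ○●●○●
●●●○○
○○●●●
○○○○●
○●○○○
○○●●○
step 1: ○●●○●
●●●○○
○○●●●
○○○○●
●●○○○
●●●●○
step 2: ○●●○●
●●●○○
○○●●●
○●○○●
○○●○○
●○●●○
step 3: ○●●○●
●●●○○
○○●○●
○●●●○
○○●●○
●○●●○
step 4: ○●○●○
●●●●○
○○●○●
○●●●○
○○●●○
●○●●○
step 5: ○●○●○
●●●●○
○○●○●
○●●●●
○○●○●
●○●●●
step 6: ○●○○○
●●○○●
○○●●●
○●●●●
○○●○●
●○●●●
step 7: ○●○○○
●●○●●
○○○○○
○●●○●
○○●○●
●○●●●
step 8: ○●○○○
●●○●●
○○○○●
○●●●○
○○●○○
●○●●●
step 9: ○●○○○
●●○●●
○○○○●
○●●●○
●○●○○
○●●●●
step 10: ●●○○○
○○○●●
●○○○●
○●●●○
●○●○○
○●●●●
step 11: ●●○○○
○○●●●
●●●●●
○●○●○
●○●○○
○●●●●
step 12: ●●○○○
○●●●●
○○○●●
○○○●○
●○●○○
○●●●●
step 13: ●●○○○
○●○●●
○●●○●
○○●●○
●○●○○
○●●●●
step 14: ●●○○○
○●○●○
○●●●○
○○●●●
●○●○○
○●●●●
step 15: ●●○○○
○●●●○
○○○○○
○○○●●
●○●○○
○●●●●
step 16: ●●○●●
○●●●●
○○○○○
○○○●●
●○●○○
○●●●●
step 17: ●●○●●
○●●●●
○○○○○
○○○●●
●○○○○
○○○○●
step 18: ●●○●●
○●●●●
○○●○○
○●●○●
●○●○○
○○○○●
step 19: ●●○●●
○●●●●
○○●○○
○●●●●
●○○●●
○○○●●
step 20: ●●○●●
○●●●●
○○●○○
○○●●●
○●●●●
○●○●●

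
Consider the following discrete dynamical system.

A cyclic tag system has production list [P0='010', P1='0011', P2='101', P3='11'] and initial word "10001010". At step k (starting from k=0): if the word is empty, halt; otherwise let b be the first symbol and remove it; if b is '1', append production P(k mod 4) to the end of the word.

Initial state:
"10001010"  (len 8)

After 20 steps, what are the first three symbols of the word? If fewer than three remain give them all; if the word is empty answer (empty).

k=0  "10001010"  (len 8)
k=1  "0001010010"  (len 10)
k=2  "001010010"  (len 9)
k=3  "01010010"  (len 8)
k=4  "1010010"  (len 7)
k=5  "010010010"  (len 9)
k=6  "10010010"  (len 8)
k=7  "0010010101"  (len 10)
k=8  "010010101"  (len 9)
k=9  "10010101"  (len 8)
k=10  "00101010011"  (len 11)
k=11  "0101010011"  (len 10)
k=12  "101010011"  (len 9)
k=13  "01010011010"  (len 11)
k=14  "1010011010"  (len 10)
k=15  "010011010101"  (len 12)
k=16  "10011010101"  (len 11)
k=17  "0011010101010"  (len 13)
k=18  "011010101010"  (len 12)
k=19  "11010101010"  (len 11)
k=20  "101010101011"  (len 12)

101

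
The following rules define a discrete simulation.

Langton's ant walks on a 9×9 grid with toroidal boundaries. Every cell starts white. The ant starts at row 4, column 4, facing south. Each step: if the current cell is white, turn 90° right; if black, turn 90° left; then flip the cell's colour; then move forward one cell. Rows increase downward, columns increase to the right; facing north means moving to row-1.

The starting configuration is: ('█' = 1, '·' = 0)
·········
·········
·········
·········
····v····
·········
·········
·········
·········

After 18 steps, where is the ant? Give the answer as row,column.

3,5

[0] ·········
·········
·········
·········
····v····
·········
·········
·········
·········
[1] ·········
·········
·········
·········
···<█····
·········
·········
·········
·········
[2] ·········
·········
·········
···^·····
···██····
·········
·········
·········
·········
[3] ·········
·········
·········
···█>····
···██····
·········
·········
·········
·········
[4] ·········
·········
·········
···██····
···█v····
·········
·········
·········
·········
[5] ·········
·········
·········
···██····
···█·>···
·········
·········
·········
·········
[6] ·········
·········
·········
···██····
···█·█···
·····v···
·········
·········
·········
[7] ·········
·········
·········
···██····
···█·█···
····<█···
·········
·········
·········
[8] ·········
·········
·········
···██····
···█^█···
····██···
·········
·········
·········
[9] ·········
·········
·········
···██····
···██>···
····██···
·········
·········
·········
[10] ·········
·········
·········
···██^···
···██····
····██···
·········
·········
·········
[11] ·········
·········
·········
···███>··
···██····
····██···
·········
·········
·········
[12] ·········
·········
·········
···████··
···██·v··
····██···
·········
·········
·········
[13] ·········
·········
·········
···████··
···██<█··
····██···
·········
·········
·········
[14] ·········
·········
·········
···██^█··
···████··
····██···
·········
·········
·········
[15] ·········
·········
·········
···█<·█··
···████··
····██···
·········
·········
·········
[16] ·········
·········
·········
···█··█··
···█v██··
····██···
·········
·········
·········
[17] ·········
·········
·········
···█··█··
···█·>█··
····██···
·········
·········
·········
[18] ·········
·········
·········
···█·^█··
···█··█··
····██···
·········
·········
·········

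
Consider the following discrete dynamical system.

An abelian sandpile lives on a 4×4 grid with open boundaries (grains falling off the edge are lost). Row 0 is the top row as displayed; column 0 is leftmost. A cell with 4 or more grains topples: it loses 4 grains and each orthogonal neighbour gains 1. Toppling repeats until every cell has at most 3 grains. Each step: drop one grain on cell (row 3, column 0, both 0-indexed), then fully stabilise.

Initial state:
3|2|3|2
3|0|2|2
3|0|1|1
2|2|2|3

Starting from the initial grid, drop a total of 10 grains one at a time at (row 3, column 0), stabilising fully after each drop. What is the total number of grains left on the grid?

30

t=0: 3|2|3|2
3|0|2|2
3|0|1|1
2|2|2|3
t=1: 3|2|3|2
3|0|2|2
3|0|1|1
3|2|2|3
t=2: 0|3|3|2
1|1|2|2
1|1|1|1
1|3|2|3
t=3: 0|3|3|2
1|1|2|2
1|1|1|1
2|3|2|3
t=4: 0|3|3|2
1|1|2|2
1|1|1|1
3|3|2|3
t=5: 0|3|3|2
1|1|2|2
2|2|1|1
1|0|3|3
t=6: 0|3|3|2
1|1|2|2
2|2|1|1
2|0|3|3
t=7: 0|3|3|2
1|1|2|2
2|2|1|1
3|0|3|3
t=8: 0|3|3|2
1|1|2|2
3|2|1|1
0|1|3|3
t=9: 0|3|3|2
1|1|2|2
3|2|1|1
1|1|3|3
t=10: 0|3|3|2
1|1|2|2
3|2|1|1
2|1|3|3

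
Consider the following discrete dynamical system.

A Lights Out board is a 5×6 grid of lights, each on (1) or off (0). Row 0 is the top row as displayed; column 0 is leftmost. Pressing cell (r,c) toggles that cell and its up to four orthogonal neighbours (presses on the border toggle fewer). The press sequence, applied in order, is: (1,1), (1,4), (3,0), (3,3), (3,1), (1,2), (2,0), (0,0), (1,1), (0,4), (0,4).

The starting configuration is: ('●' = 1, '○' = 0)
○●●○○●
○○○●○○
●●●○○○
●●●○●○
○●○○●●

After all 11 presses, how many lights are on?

step 0: ○●●○○●
○○○●○○
●●●○○○
●●●○●○
○●○○●●
step 1: ○○●○○●
●●●●○○
●○●○○○
●●●○●○
○●○○●●
step 2: ○○●○●●
●●●○●●
●○●○●○
●●●○●○
○●○○●●
step 3: ○○●○●●
●●●○●●
○○●○●○
○○●○●○
●●○○●●
step 4: ○○●○●●
●●●○●●
○○●●●○
○○○●○○
●●○●●●
step 5: ○○●○●●
●●●○●●
○●●●●○
●●●●○○
●○○●●●
step 6: ○○○○●●
●○○●●●
○●○●●○
●●●●○○
●○○●●●
step 7: ○○○○●●
○○○●●●
●○○●●○
○●●●○○
●○○●●●
step 8: ●●○○●●
●○○●●●
●○○●●○
○●●●○○
●○○●●●
step 9: ●○○○●●
○●●●●●
●●○●●○
○●●●○○
●○○●●●
step 10: ●○○●○○
○●●●○●
●●○●●○
○●●●○○
●○○●●●
step 11: ●○○○●●
○●●●●●
●●○●●○
○●●●○○
●○○●●●

19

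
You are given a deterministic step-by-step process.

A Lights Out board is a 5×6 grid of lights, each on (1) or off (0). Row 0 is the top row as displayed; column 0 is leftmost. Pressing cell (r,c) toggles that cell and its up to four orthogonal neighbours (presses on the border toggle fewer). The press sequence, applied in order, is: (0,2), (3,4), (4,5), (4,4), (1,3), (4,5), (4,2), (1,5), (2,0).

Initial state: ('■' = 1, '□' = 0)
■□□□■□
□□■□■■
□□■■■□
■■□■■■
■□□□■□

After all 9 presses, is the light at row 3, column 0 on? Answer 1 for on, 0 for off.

0

0) ■□□□■□
□□■□■■
□□■■■□
■■□■■■
■□□□■□
1) ■■■■■□
□□□□■■
□□■■■□
■■□■■■
■□□□■□
2) ■■■■■□
□□□□■■
□□■■□□
■■□□□□
■□□□□□
3) ■■■■■□
□□□□■■
□□■■□□
■■□□□■
■□□□■■
4) ■■■■■□
□□□□■■
□□■■□□
■■□□■■
■□□■□□
5) ■■■□■□
□□■■□■
□□■□□□
■■□□■■
■□□■□□
6) ■■■□■□
□□■■□■
□□■□□□
■■□□■□
■□□■■■
7) ■■■□■□
□□■■□■
□□■□□□
■■■□■□
■■■□■■
8) ■■■□■■
□□■■■□
□□■□□■
■■■□■□
■■■□■■
9) ■■■□■■
■□■■■□
■■■□□■
□■■□■□
■■■□■■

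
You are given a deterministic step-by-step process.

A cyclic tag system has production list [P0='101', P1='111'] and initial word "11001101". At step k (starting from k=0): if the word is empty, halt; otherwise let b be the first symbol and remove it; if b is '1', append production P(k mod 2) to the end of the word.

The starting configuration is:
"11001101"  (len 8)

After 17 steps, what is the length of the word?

t=0: "11001101"  (len 8)
t=1: "1001101101"  (len 10)
t=2: "001101101111"  (len 12)
t=3: "01101101111"  (len 11)
t=4: "1101101111"  (len 10)
t=5: "101101111101"  (len 12)
t=6: "01101111101111"  (len 14)
t=7: "1101111101111"  (len 13)
t=8: "101111101111111"  (len 15)
t=9: "01111101111111101"  (len 17)
t=10: "1111101111111101"  (len 16)
t=11: "111101111111101101"  (len 18)
t=12: "11101111111101101111"  (len 20)
t=13: "1101111111101101111101"  (len 22)
t=14: "101111111101101111101111"  (len 24)
t=15: "01111111101101111101111101"  (len 26)
t=16: "1111111101101111101111101"  (len 25)
t=17: "111111101101111101111101101"  (len 27)

27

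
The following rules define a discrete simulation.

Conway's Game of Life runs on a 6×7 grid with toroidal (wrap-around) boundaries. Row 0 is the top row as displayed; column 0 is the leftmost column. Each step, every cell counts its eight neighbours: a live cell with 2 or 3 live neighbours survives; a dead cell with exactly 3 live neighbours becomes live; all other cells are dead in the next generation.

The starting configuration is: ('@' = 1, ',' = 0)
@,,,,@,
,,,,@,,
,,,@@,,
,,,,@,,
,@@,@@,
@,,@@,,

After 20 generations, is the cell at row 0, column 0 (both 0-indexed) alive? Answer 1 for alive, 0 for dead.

1

k=0  @,,,,@,
,,,,@,,
,,,@@,,
,,,,@,,
,@@,@@,
@,,@@,,
k=1  ,,,@,@@
,,,@@@,
,,,@@@,
,,@,,,,
,@@,,@,
@,@@,,,
k=2  ,,,,,@@
,,@,,,,
,,@,,@,
,@@,,@,
,,,,,,,
@,,@,@,
k=3  ,,,,@@@
,,,,,@@
,,@@,,,
,@@,,,,
,@@,@,@
,,,,@@,
k=4  ,,,,,,,
,,,@,,@
,@@@,,,
@,,,,,,
@@@,@,,
@,,,,,,
k=5  ,,,,,,,
,,,@,,,
@@@@,,,
@,,,,,,
@,,,,,@
@,,,,,,
k=6  ,,,,,,,
,@,@,,,
@@@@,,,
,,@,,,,
@@,,,,@
@,,,,,@
k=7  @,,,,,,
@@,@,,,
@,,@,,,
,,,@,,@
,@,,,,@
,@,,,,@
k=8  ,,@,,,@
@@@,,,@
@@,@@,@
,,@,,,@
,,@,,@@
,@,,,,@
k=9  ,,@,,@@
,,,,,,,
,,,@,,,
,,@,@,,
,@@,,@@
,@@,,,@
k=10  @@@,,@@
,,,,,,,
,,,@,,,
,@@,@@,
,,,,,@@
,,,@,,,
k=11  @@@,,,@
@@@,,,@
,,@@@,,
,,@@@@@
,,@@,@@
,@@,@,,
k=12  ,,,,,@@
,,,,,@@
,,,,,,,
,@,,,,@
@,,,,,@
,,,,@,,
k=13  ,,,,@,@
,,,,,@@
@,,,,@@
,,,,,,@
@,,,,@@
@,,,,,,
k=14  @,,,,,@
,,,,@,,
@,,,,,,
,,,,,,,
@,,,,@,
@,,,,,,
k=15  @,,,,,@
@,,,,,@
,,,,,,,
,,,,,,@
,,,,,,@
@@,,,,,
k=16  ,,,,,,,
@,,,,,@
@,,,,,@
,,,,,,,
,,,,,,@
,@,,,,,
k=17  @,,,,,,
@,,,,,@
@,,,,,@
@,,,,,@
,,,,,,,
,,,,,,,
k=18  @,,,,,@
,@,,,,,
,@,,,@,
@,,,,,@
,,,,,,,
,,,,,,,
k=19  @,,,,,,
,@,,,,@
,@,,,,@
@,,,,,@
,,,,,,,
,,,,,,,
k=20  @,,,,,,
,@,,,,@
,@,,,@@
@,,,,,@
,,,,,,,
,,,,,,,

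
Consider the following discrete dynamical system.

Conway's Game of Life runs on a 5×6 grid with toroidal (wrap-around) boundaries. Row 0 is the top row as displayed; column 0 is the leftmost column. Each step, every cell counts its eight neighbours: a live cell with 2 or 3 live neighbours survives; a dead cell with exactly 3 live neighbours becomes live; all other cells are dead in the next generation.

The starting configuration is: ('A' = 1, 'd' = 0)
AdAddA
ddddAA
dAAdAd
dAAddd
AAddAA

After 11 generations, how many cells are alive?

2

step 0: AdAddA
ddddAA
dAAdAd
dAAddd
AAddAA
step 1: dddAdd
ddAdAd
AAAdAA
ddddAd
dddAAd
step 2: ddAddd
AdAdAd
AAAdAd
AAAddd
dddAAd
step 3: dAAdAA
AdAddd
dddddd
AdddAd
dddAdd
step 4: AAAdAA
AdAAdA
dAdddA
dddddd
AAAAdd
step 5: dddddd
dddAdd
dAAdAA
dddddd
dddAAd
step 6: dddAAd
ddAAAd
ddAAAd
ddAddA
dddddd
step 7: ddAdAd
dddddA
dAdddA
ddAdAd
dddAAd
step 8: ddddAA
AdddAA
AdddAA
ddAdAA
ddAdAA
step 9: dddddd
dddAdd
dAdddd
dAdddd
Addddd
step 10: dddddd
dddddd
ddAddd
AAdddd
dddddd
step 11: dddddd
dddddd
dAdddd
dAdddd
dddddd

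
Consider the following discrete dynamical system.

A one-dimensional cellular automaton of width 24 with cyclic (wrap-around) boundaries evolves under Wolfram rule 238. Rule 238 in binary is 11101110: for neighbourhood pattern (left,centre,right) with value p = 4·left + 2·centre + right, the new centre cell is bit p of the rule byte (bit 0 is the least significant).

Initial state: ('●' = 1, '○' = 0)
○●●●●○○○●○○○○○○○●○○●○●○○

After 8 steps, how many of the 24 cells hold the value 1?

24

t=0: ○●●●●○○○●○○○○○○○●○○●○●○○
t=1: ●●●●●○○●●○○○○○○●●○●●●●○○
t=2: ●●●●●○●●●○○○○○●●●●●●●●○●
t=3: ●●●●●●●●●○○○○●●●●●●●●●●●
t=4: ●●●●●●●●●○○○●●●●●●●●●●●●
t=5: ●●●●●●●●●○○●●●●●●●●●●●●●
t=6: ●●●●●●●●●○●●●●●●●●●●●●●●
t=7: ●●●●●●●●●●●●●●●●●●●●●●●●
t=8: ●●●●●●●●●●●●●●●●●●●●●●●●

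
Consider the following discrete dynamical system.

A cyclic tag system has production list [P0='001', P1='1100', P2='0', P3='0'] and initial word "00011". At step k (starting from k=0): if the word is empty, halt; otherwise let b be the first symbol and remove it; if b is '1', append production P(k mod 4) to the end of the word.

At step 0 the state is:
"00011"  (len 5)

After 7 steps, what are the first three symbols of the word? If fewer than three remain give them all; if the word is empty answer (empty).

gen 0: "00011"  (len 5)
gen 1: "0011"  (len 4)
gen 2: "011"  (len 3)
gen 3: "11"  (len 2)
gen 4: "10"  (len 2)
gen 5: "0001"  (len 4)
gen 6: "001"  (len 3)
gen 7: "01"  (len 2)

01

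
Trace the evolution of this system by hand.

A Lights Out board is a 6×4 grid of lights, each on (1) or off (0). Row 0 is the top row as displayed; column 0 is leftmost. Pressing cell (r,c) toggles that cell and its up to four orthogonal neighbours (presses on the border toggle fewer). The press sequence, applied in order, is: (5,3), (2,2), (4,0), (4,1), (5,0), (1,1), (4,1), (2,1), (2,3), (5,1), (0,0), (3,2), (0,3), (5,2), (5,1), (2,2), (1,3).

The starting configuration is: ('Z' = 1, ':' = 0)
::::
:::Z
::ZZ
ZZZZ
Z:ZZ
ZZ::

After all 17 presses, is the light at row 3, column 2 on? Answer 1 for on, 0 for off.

0

[0] ::::
:::Z
::ZZ
ZZZZ
Z:ZZ
ZZ::
[1] ::::
:::Z
::ZZ
ZZZZ
Z:Z:
ZZZZ
[2] ::::
::ZZ
:Z::
ZZ:Z
Z:Z:
ZZZZ
[3] ::::
::ZZ
:Z::
:Z:Z
:ZZ:
:ZZZ
[4] ::::
::ZZ
:Z::
:::Z
Z:::
::ZZ
[5] ::::
::ZZ
:Z::
:::Z
::::
ZZZZ
[6] :Z::
ZZ:Z
::::
:::Z
::::
ZZZZ
[7] :Z::
ZZ:Z
::::
:Z:Z
ZZZ:
Z:ZZ
[8] :Z::
Z::Z
ZZZ:
:::Z
ZZZ:
Z:ZZ
[9] :Z::
Z:::
ZZ:Z
::::
ZZZ:
Z:ZZ
[10] :Z::
Z:::
ZZ:Z
::::
Z:Z:
:Z:Z
[11] Z:::
::::
ZZ:Z
::::
Z:Z:
:Z:Z
[12] Z:::
::::
ZZZZ
:ZZZ
Z:::
:Z:Z
[13] Z:ZZ
:::Z
ZZZZ
:ZZZ
Z:::
:Z:Z
[14] Z:ZZ
:::Z
ZZZZ
:ZZZ
Z:Z:
::Z:
[15] Z:ZZ
:::Z
ZZZZ
:ZZZ
ZZZ:
ZZ::
[16] Z:ZZ
::ZZ
Z:::
:Z:Z
ZZZ:
ZZ::
[17] Z:Z:
::::
Z::Z
:Z:Z
ZZZ:
ZZ::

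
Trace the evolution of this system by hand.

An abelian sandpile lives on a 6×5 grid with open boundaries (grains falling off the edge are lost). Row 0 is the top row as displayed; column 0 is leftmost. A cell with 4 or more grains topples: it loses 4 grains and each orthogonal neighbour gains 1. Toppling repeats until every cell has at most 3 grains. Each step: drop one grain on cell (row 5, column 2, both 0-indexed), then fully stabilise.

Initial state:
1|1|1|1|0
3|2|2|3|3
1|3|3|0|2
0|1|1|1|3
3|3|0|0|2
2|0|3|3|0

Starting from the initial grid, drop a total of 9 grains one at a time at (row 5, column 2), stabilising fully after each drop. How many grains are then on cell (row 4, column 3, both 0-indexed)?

1

[0] 1|1|1|1|0
3|2|2|3|3
1|3|3|0|2
0|1|1|1|3
3|3|0|0|2
2|0|3|3|0
[1] 1|1|1|1|0
3|2|2|3|3
1|3|3|0|2
0|1|1|1|3
3|3|1|1|2
2|1|1|0|1
[2] 1|1|1|1|0
3|2|2|3|3
1|3|3|0|2
0|1|1|1|3
3|3|1|1|2
2|1|2|0|1
[3] 1|1|1|1|0
3|2|2|3|3
1|3|3|0|2
0|1|1|1|3
3|3|1|1|2
2|1|3|0|1
[4] 1|1|1|1|0
3|2|2|3|3
1|3|3|0|2
0|1|1|1|3
3|3|2|1|2
2|2|0|1|1
[5] 1|1|1|1|0
3|2|2|3|3
1|3|3|0|2
0|1|1|1|3
3|3|2|1|2
2|2|1|1|1
[6] 1|1|1|1|0
3|2|2|3|3
1|3|3|0|2
0|1|1|1|3
3|3|2|1|2
2|2|2|1|1
[7] 1|1|1|1|0
3|2|2|3|3
1|3|3|0|2
0|1|1|1|3
3|3|2|1|2
2|2|3|1|1
[8] 1|1|1|1|0
3|2|2|3|3
1|3|3|0|2
0|1|1|1|3
3|3|3|1|2
2|3|0|2|1
[9] 1|1|1|1|0
3|2|2|3|3
1|3|3|0|2
0|1|1|1|3
3|3|3|1|2
2|3|1|2|1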